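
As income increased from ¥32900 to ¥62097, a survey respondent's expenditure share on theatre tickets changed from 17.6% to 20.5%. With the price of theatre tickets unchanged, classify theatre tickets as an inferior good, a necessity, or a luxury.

luxury

The budget share rises as income rises, so η > 1.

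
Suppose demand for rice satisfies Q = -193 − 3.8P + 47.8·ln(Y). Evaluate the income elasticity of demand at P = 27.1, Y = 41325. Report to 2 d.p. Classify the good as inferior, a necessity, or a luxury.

At P = 27.1, Y = 41325: Q = 212.097.
Holding P constant, ∂Q/∂Y = 47.8/Y = 0.00115668.
η_Y = (∂Q/∂Y)·(Y/Q) = 0.00115668 × (41325/212.097) = 0.23.
Since 0 < η < 1, this is a necessity.

0.23 (necessity)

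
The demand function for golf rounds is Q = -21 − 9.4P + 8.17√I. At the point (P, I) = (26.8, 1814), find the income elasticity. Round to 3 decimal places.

At P = 26.8, I = 1814: Q = 75.049.
Holding P constant, ∂Q/∂I = 8.17/(2√I) = 0.0959121.
η_I = (∂Q/∂I)·(I/Q) = 0.0959121 × (1814/75.049) = 2.318.

2.318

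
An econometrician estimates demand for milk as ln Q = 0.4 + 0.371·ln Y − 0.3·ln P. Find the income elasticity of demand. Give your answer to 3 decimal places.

0.371

In a log-linear demand, the coefficient on ln Y is the income elasticity.
So η = 0.371.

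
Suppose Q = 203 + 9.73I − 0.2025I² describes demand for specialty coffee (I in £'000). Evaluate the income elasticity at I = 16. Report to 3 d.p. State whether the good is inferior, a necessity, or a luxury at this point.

0.169 (necessity)

At I = 16: Q = 306.8400.
dQ/dI = 9.73 − 0.405I = 3.25000.
η = (dQ/dI)·(I/Q) = 3.25000 × (16/306.8400) = 0.169.
0 < η < 1 ⇒ necessity.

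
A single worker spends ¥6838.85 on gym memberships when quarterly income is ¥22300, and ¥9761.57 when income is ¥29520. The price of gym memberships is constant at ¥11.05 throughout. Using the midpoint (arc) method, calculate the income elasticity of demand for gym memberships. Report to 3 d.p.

1.264

With a constant price, Q₁ = 6838.85/11.05 = 618.900 and Q₂ = 9761.57/11.05 = 883.400 (equivalently, work directly with expenditure since P cancels).
Midpoint %ΔQ = (9761.57 − 6838.85)/8300.21 = 0.35213; midpoint %ΔI = (29520 − 22300)/25910 = 0.27866.
η = 0.35213 / 0.27866 = 1.264.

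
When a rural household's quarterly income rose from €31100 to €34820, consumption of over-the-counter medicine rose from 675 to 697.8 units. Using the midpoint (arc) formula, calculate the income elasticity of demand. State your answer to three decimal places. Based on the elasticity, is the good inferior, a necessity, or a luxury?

ΔQ = 697.8 − 675 = 22.8; midpoint Q̄ = (675 + 697.8)/2 = 686.4.
ΔI = 34820 − 31100 = 3720; midpoint Ī = (31100 + 34820)/2 = 32960.
η = (ΔQ/Q̄) ÷ (ΔI/Ī) = (22.8/686.4) ÷ (3720/32960) = 0.294.
0 < η < 1 ⇒ necessity.

0.294 (necessity)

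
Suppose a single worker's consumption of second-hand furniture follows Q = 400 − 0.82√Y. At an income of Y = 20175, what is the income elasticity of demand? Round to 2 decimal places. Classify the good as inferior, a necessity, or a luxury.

At Y = 20175: Q = 283.528.
dQ/dY = -0.82/(2√Y) = -0.00288654 at this income.
η = (dQ/dY)·(Y/Q) = -0.00288654 × (20175/283.528) = -0.21.
Since η < 0, the good is an inferior good.

-0.21 (inferior good)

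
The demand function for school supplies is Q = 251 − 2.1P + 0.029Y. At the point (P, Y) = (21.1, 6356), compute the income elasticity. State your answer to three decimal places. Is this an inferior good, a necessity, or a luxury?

At P = 21.1, Y = 6356: Q = 391.014.
Holding P constant, ∂Q/∂Y = 0.029.
η_Y = (∂Q/∂Y)·(Y/Q) = 0.029 × (6356/391.014) = 0.471.
Since 0 < η < 1, this is a necessity.

0.471 (necessity)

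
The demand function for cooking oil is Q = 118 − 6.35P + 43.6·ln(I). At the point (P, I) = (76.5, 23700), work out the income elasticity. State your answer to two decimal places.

0.61

At P = 76.5, I = 23700: Q = 71.418.
Holding P constant, ∂Q/∂I = 43.6/I = 0.00183966.
η_I = (∂Q/∂I)·(I/Q) = 0.00183966 × (23700/71.418) = 0.61.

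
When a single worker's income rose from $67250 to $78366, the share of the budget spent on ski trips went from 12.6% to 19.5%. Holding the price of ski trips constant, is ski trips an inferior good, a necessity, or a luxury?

The budget share rises as income rises, so η > 1.

luxury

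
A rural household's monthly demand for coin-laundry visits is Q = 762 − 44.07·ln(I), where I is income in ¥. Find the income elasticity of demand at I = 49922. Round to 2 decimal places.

At I = 49922: Q = 285.241.
dQ/dI = -44.07/I = -0.000882777 at this income.
η = (dQ/dI)·(I/Q) = -0.000882777 × (49922/285.241) = -0.15.

-0.15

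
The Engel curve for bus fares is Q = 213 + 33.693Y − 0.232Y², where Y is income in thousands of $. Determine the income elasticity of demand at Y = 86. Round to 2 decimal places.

-0.38

At Y = 86: Q = 1394.7260.
dQ/dY = 33.693 − 0.464Y = -6.21100.
η = (dQ/dY)·(Y/Q) = -6.21100 × (86/1394.7260) = -0.38.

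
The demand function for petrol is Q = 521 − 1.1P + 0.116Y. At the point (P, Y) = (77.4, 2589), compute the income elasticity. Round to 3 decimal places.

0.408

At P = 77.4, Y = 2589: Q = 736.184.
Holding P constant, ∂Q/∂Y = 0.116.
η_Y = (∂Q/∂Y)·(Y/Q) = 0.116 × (2589/736.184) = 0.408.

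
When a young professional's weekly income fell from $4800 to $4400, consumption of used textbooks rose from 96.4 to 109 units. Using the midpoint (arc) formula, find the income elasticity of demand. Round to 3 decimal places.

ΔQ = 109 − 96.4 = 12.6; midpoint Q̄ = (96.4 + 109)/2 = 102.7.
ΔI = 4400 − 4800 = -400; midpoint Ī = (4800 + 4400)/2 = 4600.
η = (ΔQ/Q̄) ÷ (ΔI/Ī) = (12.6/102.7) ÷ (-400/4600) = -1.411.

-1.411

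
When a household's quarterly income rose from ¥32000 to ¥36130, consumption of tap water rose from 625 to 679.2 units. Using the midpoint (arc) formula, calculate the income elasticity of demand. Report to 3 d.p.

0.686

ΔQ = 679.2 − 625 = 54.2; midpoint Q̄ = (625 + 679.2)/2 = 652.1.
ΔI = 36130 − 32000 = 4130; midpoint Ī = (32000 + 36130)/2 = 34065.
η = (ΔQ/Q̄) ÷ (ΔI/Ī) = (54.2/652.1) ÷ (4130/34065) = 0.686.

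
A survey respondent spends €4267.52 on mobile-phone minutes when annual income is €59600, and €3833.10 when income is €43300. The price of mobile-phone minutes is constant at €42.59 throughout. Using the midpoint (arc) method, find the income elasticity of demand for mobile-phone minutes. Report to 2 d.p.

0.34

With a constant price, Q₁ = 4267.52/42.59 = 100.200 and Q₂ = 3833.10/42.59 = 90.000 (equivalently, work directly with expenditure since P cancels).
Midpoint %ΔQ = (3833.10 − 4267.52)/4050.31 = -0.10726; midpoint %ΔI = (43300 − 59600)/51450 = -0.31681.
η = -0.10726 / -0.31681 = 0.34.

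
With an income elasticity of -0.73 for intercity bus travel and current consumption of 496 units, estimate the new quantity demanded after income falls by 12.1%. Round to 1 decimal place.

539.8

%ΔQ ≈ η × %ΔI = -0.73 × (-12.1%) = 8.833%.
New Q ≈ 496 × (1 + 0.08833) = 539.8.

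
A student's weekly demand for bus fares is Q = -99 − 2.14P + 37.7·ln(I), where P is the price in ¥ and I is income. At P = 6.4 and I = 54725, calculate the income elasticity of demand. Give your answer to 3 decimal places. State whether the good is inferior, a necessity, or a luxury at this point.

0.126 (necessity)

At P = 6.4, I = 54725: Q = 298.614.
Holding P constant, ∂Q/∂I = 37.7/I = 0.000688899.
η_I = (∂Q/∂I)·(I/Q) = 0.000688899 × (54725/298.614) = 0.126.
Since 0 < η < 1, this is a necessity.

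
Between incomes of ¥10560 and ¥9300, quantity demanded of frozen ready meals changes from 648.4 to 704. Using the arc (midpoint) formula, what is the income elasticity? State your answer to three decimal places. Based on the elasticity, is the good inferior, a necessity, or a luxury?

-0.648 (inferior good)

ΔQ = 704 − 648.4 = 55.6; midpoint Q̄ = (648.4 + 704)/2 = 676.2.
ΔI = 9300 − 10560 = -1260; midpoint Ī = (10560 + 9300)/2 = 9930.
η = (ΔQ/Q̄) ÷ (ΔI/Ī) = (55.6/676.2) ÷ (-1260/9930) = -0.648.
η < 0 ⇒ inferior good.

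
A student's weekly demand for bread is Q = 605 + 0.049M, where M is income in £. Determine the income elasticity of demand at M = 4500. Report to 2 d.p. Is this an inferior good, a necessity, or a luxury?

At M = 4500: Q = 825.500.
dQ/dM = 0.049.
η = (dQ/dM)·(M/Q) = 0.049 × (4500/825.500) = 0.27.
Since 0 < η < 1, the good is a necessity.

0.27 (necessity)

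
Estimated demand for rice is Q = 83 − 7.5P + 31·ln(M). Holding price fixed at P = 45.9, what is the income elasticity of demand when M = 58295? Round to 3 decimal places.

At P = 45.9, M = 58295: Q = 78.921.
Holding P constant, ∂Q/∂M = 31/M = 0.000531778.
η_M = (∂Q/∂M)·(M/Q) = 0.000531778 × (58295/78.921) = 0.393.

0.393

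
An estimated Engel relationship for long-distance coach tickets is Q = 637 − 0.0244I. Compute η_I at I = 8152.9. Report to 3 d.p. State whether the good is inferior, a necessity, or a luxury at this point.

-0.454 (inferior good)

At I = 8152.9: Q = 438.069.
dQ/dI = −0.0244.
η = (dQ/dI)·(I/Q) = -0.0244 × (8152.9/438.069) = -0.454.
Since η < 0, the good is an inferior good.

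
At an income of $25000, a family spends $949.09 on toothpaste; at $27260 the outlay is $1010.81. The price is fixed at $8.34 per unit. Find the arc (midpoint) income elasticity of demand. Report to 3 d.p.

0.728

With a constant price, Q₁ = 949.09/8.34 = 113.800 and Q₂ = 1010.81/8.34 = 121.200 (equivalently, work directly with expenditure since P cancels).
Midpoint %ΔQ = (1010.81 − 949.09)/979.95 = 0.06298; midpoint %ΔI = (27260 − 25000)/26130 = 0.08649.
η = 0.06298 / 0.08649 = 0.728.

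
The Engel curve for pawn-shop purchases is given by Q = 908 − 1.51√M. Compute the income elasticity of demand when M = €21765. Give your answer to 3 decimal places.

-0.163

At M = 21765: Q = 685.230.
dQ/dM = -1.51/(2√M) = -0.00511762 at this income.
η = (dQ/dM)·(M/Q) = -0.00511762 × (21765/685.230) = -0.163.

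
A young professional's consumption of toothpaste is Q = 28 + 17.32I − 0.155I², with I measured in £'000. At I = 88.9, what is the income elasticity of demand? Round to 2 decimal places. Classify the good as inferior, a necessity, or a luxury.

At I = 88.9: Q = 342.7505.
dQ/dI = 17.32 − 0.31I = -10.23900.
η = (dQ/dI)·(I/Q) = -10.23900 × (88.9/342.7505) = -2.66.
η < 0 ⇒ inferior good.

-2.66 (inferior good)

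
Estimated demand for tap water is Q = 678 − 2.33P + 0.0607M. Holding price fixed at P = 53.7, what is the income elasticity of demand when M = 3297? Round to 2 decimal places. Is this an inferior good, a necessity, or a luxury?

0.27 (necessity)

At P = 53.7, M = 3297: Q = 753.007.
Holding P constant, ∂Q/∂M = 0.0607.
η_M = (∂Q/∂M)·(M/Q) = 0.0607 × (3297/753.007) = 0.27.
Since 0 < η < 1, this is a necessity.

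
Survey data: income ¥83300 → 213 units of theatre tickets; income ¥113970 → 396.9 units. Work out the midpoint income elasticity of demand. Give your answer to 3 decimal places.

1.939

ΔQ = 396.9 − 213 = 183.9; midpoint Q̄ = (213 + 396.9)/2 = 304.95.
ΔI = 113970 − 83300 = 30670; midpoint Ī = (83300 + 113970)/2 = 98635.
η = (ΔQ/Q̄) ÷ (ΔI/Ī) = (183.9/304.95) ÷ (30670/98635) = 1.939.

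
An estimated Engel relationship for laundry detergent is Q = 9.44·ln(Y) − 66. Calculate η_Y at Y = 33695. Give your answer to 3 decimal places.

0.291

At Y = 33695: Q = 32.413.
dQ/dY = 9.44/Y = 0.00028016 at this income.
η = (dQ/dY)·(Y/Q) = 0.00028016 × (33695/32.413) = 0.291.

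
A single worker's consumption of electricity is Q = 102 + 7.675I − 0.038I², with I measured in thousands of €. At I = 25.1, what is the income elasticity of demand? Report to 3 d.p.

0.535

At I = 25.1: Q = 270.7021.
dQ/dI = 7.675 − 0.076I = 5.76740.
η = (dQ/dI)·(I/Q) = 5.76740 × (25.1/270.7021) = 0.535.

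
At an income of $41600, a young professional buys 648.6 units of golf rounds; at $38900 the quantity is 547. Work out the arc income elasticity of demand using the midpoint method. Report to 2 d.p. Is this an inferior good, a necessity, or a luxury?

ΔQ = 547 − 648.6 = -101.6; midpoint Q̄ = (648.6 + 547)/2 = 597.8.
ΔI = 38900 − 41600 = -2700; midpoint Ī = (41600 + 38900)/2 = 40250.
η = (ΔQ/Q̄) ÷ (ΔI/Ī) = (-101.6/597.8) ÷ (-2700/40250) = 2.53.
η > 1 ⇒ luxury.

2.53 (luxury)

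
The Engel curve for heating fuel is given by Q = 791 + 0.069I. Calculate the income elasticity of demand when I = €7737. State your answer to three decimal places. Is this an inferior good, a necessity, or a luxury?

0.403 (necessity)

At I = 7737: Q = 1324.853.
dQ/dI = 0.069.
η = (dQ/dI)·(I/Q) = 0.069 × (7737/1324.853) = 0.403.
Since 0 < η < 1, the good is a necessity.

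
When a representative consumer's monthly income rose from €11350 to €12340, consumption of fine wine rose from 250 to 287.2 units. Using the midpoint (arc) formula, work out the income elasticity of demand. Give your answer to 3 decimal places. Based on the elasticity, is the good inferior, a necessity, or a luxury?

1.657 (luxury)

ΔQ = 287.2 − 250 = 37.2; midpoint Q̄ = (250 + 287.2)/2 = 268.6.
ΔI = 12340 − 11350 = 990; midpoint Ī = (11350 + 12340)/2 = 11845.
η = (ΔQ/Q̄) ÷ (ΔI/Ī) = (37.2/268.6) ÷ (990/11845) = 1.657.
η > 1 ⇒ luxury.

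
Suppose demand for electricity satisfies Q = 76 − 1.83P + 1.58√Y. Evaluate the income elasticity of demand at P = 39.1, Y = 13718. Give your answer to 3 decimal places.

At P = 39.1, Y = 13718: Q = 189.503.
Holding P constant, ∂Q/∂Y = 1.58/(2√Y) = 0.006745.
η_Y = (∂Q/∂Y)·(Y/Q) = 0.006745 × (13718/189.503) = 0.488.

0.488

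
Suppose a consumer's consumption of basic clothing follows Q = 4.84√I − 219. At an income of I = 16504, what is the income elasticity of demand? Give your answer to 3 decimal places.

0.772

At I = 16504: Q = 402.785.
dQ/dI = 4.84/(2√I) = 0.0188374 at this income.
η = (dQ/dI)·(I/Q) = 0.0188374 × (16504/402.785) = 0.772.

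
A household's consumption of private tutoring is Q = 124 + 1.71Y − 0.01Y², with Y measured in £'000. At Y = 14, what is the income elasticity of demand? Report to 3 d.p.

At Y = 14: Q = 145.9800.
dQ/dY = 1.71 − 0.02Y = 1.43000.
η = (dQ/dY)·(Y/Q) = 1.43000 × (14/145.9800) = 0.137.

0.137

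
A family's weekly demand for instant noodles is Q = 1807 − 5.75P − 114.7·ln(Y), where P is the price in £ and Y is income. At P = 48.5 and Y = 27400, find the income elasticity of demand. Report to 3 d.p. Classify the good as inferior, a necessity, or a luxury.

-0.322 (inferior good)

At P = 48.5, Y = 27400: Q = 356.086.
Holding P constant, ∂Q/∂Y = -114.7/Y = -0.00418613.
η_Y = (∂Q/∂Y)·(Y/Q) = -0.00418613 × (27400/356.086) = -0.322.
Since η < 0, this is an inferior good.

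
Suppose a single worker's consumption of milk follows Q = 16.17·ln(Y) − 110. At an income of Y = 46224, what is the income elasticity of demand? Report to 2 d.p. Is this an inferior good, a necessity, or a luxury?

At Y = 46224: Q = 63.686.
dQ/dY = 16.17/Y = 0.000349818 at this income.
η = (dQ/dY)·(Y/Q) = 0.000349818 × (46224/63.686) = 0.25.
Since 0 < η < 1, the good is a necessity.

0.25 (necessity)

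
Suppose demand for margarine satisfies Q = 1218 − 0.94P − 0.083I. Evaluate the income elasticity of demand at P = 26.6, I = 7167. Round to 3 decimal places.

-0.995

At P = 26.6, I = 7167: Q = 598.135.
Holding P constant, ∂Q/∂I = −0.083.
η_I = (∂Q/∂I)·(I/Q) = -0.083 × (7167/598.135) = -0.995.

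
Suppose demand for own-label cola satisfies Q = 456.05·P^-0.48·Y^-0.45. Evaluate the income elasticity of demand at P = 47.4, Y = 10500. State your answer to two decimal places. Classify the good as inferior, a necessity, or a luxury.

For a multiplicative demand Q = A·P^α·Y^β, the income elasticity is β everywhere.
Here β = -0.45, so η = -0.45.
Since η < 0, this is an inferior good.

-0.45 (inferior good)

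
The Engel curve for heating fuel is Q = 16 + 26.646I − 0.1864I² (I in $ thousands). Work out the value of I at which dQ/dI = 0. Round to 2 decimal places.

dQ/dI = 26.646 − 0.3728I.
The good is inferior where dQ/dI < 0. Setting dQ/dI = 0 gives I = 26.646 / 0.3728 = 71.48.

71.48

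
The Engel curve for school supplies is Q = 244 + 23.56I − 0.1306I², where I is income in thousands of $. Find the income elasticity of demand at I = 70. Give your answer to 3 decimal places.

0.295

At I = 70: Q = 1253.2600.
dQ/dI = 23.56 − 0.2612I = 5.27600.
η = (dQ/dI)·(I/Q) = 5.27600 × (70/1253.2600) = 0.295.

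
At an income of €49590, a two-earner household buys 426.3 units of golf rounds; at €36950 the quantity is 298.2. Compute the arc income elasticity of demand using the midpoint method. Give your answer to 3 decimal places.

1.211

ΔQ = 298.2 − 426.3 = -128.1; midpoint Q̄ = (426.3 + 298.2)/2 = 362.25.
ΔI = 36950 − 49590 = -12640; midpoint Ī = (49590 + 36950)/2 = 43270.
η = (ΔQ/Q̄) ÷ (ΔI/Ī) = (-128.1/362.25) ÷ (-12640/43270) = 1.211.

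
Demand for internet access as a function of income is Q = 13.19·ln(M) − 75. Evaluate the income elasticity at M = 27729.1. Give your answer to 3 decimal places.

At M = 27729.1: Q = 59.937.
dQ/dM = 13.19/M = 0.000475674 at this income.
η = (dQ/dM)·(M/Q) = 0.000475674 × (27729.1/59.937) = 0.220.

0.220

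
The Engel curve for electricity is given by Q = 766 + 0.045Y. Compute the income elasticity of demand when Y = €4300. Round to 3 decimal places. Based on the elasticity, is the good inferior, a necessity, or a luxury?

0.202 (necessity)

At Y = 4300: Q = 959.500.
dQ/dY = 0.045.
η = (dQ/dY)·(Y/Q) = 0.045 × (4300/959.500) = 0.202.
Since 0 < η < 1, the good is a necessity.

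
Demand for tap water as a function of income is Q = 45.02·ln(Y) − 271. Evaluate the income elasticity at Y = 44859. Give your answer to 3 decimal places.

0.213

At Y = 44859: Q = 211.222.
dQ/dY = 45.02/Y = 0.00100359 at this income.
η = (dQ/dY)·(Y/Q) = 0.00100359 × (44859/211.222) = 0.213.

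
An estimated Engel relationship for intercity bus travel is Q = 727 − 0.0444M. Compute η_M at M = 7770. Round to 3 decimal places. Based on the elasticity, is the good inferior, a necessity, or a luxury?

-0.903 (inferior good)

At M = 7770: Q = 382.012.
dQ/dM = −0.0444.
η = (dQ/dM)·(M/Q) = -0.0444 × (7770/382.012) = -0.903.
Since η < 0, the good is an inferior good.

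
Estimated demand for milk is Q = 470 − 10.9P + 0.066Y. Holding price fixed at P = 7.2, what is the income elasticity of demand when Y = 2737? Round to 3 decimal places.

At P = 7.2, Y = 2737: Q = 572.162.
Holding P constant, ∂Q/∂Y = 0.066.
η_Y = (∂Q/∂Y)·(Y/Q) = 0.066 × (2737/572.162) = 0.316.

0.316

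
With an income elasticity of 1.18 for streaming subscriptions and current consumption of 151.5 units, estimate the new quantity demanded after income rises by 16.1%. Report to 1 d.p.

%ΔQ ≈ η × %ΔI = 1.18 × 16.1% = 18.998%.
New Q ≈ 151.5 × (1 + 0.18998) = 180.3.

180.3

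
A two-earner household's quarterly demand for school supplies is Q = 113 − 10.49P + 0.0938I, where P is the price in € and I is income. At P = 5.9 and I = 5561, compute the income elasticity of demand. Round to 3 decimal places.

At P = 5.9, I = 5561: Q = 572.731.
Holding P constant, ∂Q/∂I = 0.0938.
η_I = (∂Q/∂I)·(I/Q) = 0.0938 × (5561/572.731) = 0.911.

0.911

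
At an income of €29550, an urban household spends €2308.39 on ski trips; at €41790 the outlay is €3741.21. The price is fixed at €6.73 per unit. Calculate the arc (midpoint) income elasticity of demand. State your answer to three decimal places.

With a constant price, Q₁ = 2308.39/6.73 = 343.000 and Q₂ = 3741.21/6.73 = 555.900 (equivalently, work directly with expenditure since P cancels).
Midpoint %ΔQ = (3741.21 − 2308.39)/3024.80 = 0.47369; midpoint %ΔI = (41790 − 29550)/35670 = 0.34315.
η = 0.47369 / 0.34315 = 1.380.

1.380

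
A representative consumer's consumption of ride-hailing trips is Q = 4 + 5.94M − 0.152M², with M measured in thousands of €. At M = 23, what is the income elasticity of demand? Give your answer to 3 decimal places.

At M = 23: Q = 60.2120.
dQ/dM = 5.94 − 0.304M = -1.05200.
η = (dQ/dM)·(M/Q) = -1.05200 × (23/60.2120) = -0.402.

-0.402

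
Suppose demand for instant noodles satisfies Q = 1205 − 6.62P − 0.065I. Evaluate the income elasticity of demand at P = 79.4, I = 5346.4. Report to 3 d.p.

At P = 79.4, I = 5346.4: Q = 331.856.
Holding P constant, ∂Q/∂I = −0.065.
η_I = (∂Q/∂I)·(I/Q) = -0.065 × (5346.4/331.856) = -1.047.

-1.047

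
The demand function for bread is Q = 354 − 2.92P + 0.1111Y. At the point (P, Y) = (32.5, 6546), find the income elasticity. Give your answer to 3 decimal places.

At P = 32.5, Y = 6546: Q = 986.361.
Holding P constant, ∂Q/∂Y = 0.1111.
η_Y = (∂Q/∂Y)·(Y/Q) = 0.1111 × (6546/986.361) = 0.737.

0.737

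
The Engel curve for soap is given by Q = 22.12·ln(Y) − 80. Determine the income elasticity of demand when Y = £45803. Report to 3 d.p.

0.141

At Y = 45803: Q = 157.394.
dQ/dY = 22.12/Y = 0.000482938 at this income.
η = (dQ/dY)·(Y/Q) = 0.000482938 × (45803/157.394) = 0.141.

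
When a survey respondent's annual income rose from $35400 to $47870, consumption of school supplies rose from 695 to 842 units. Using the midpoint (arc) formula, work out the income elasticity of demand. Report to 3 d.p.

0.639

ΔQ = 842 − 695 = 147; midpoint Q̄ = (695 + 842)/2 = 768.5.
ΔI = 47870 − 35400 = 12470; midpoint Ī = (35400 + 47870)/2 = 41635.
η = (ΔQ/Q̄) ÷ (ΔI/Ī) = (147/768.5) ÷ (12470/41635) = 0.639.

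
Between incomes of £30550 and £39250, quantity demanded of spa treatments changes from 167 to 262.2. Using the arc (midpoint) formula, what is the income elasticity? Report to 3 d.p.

ΔQ = 262.2 − 167 = 95.2; midpoint Q̄ = (167 + 262.2)/2 = 214.6.
ΔI = 39250 − 30550 = 8700; midpoint Ī = (30550 + 39250)/2 = 34900.
η = (ΔQ/Q̄) ÷ (ΔI/Ī) = (95.2/214.6) ÷ (8700/34900) = 1.780.

1.780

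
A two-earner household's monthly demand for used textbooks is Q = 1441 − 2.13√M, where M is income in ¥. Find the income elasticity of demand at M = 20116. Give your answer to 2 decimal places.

-0.13

At M = 20116: Q = 1138.900.
dQ/dM = -2.13/(2√M) = -0.00750894 at this income.
η = (dQ/dM)·(M/Q) = -0.00750894 × (20116/1138.900) = -0.13.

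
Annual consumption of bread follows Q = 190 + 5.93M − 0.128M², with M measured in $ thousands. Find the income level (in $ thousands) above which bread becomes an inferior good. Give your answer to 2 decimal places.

dQ/dM = 5.93 − 0.256M.
The good is inferior where dQ/dM < 0. Setting dQ/dM = 0 gives M = 5.93 / 0.256 = 23.16.

23.16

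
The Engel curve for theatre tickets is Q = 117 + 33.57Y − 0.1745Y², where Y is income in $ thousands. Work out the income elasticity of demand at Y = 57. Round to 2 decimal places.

At Y = 57: Q = 1463.5395.
dQ/dY = 33.57 − 0.349Y = 13.67700.
η = (dQ/dY)·(Y/Q) = 13.67700 × (57/1463.5395) = 0.53.

0.53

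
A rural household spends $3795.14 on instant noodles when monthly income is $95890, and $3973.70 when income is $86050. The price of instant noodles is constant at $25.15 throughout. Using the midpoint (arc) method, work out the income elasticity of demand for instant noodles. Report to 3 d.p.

-0.425

With a constant price, Q₁ = 3795.14/25.15 = 150.900 and Q₂ = 3973.70/25.15 = 158.000 (equivalently, work directly with expenditure since P cancels).
Midpoint %ΔQ = (3973.70 − 3795.14)/3884.42 = 0.04597; midpoint %ΔI = (86050 − 95890)/90970 = -0.10817.
η = 0.04597 / -0.10817 = -0.425.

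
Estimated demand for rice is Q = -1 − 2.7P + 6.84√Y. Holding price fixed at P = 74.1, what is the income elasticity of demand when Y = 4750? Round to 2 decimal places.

0.87

At P = 74.1, Y = 4750: Q = 270.344.
Holding P constant, ∂Q/∂Y = 6.84/(2√Y) = 0.0496226.
η_Y = (∂Q/∂Y)·(Y/Q) = 0.0496226 × (4750/270.344) = 0.87.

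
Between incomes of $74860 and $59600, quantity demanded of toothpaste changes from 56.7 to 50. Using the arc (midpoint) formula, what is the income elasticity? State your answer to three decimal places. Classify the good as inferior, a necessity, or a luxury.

0.553 (necessity)

ΔQ = 50 − 56.7 = -6.7; midpoint Q̄ = (56.7 + 50)/2 = 53.35.
ΔI = 59600 − 74860 = -15260; midpoint Ī = (74860 + 59600)/2 = 67230.
η = (ΔQ/Q̄) ÷ (ΔI/Ī) = (-6.7/53.35) ÷ (-15260/67230) = 0.553.
0 < η < 1 ⇒ necessity.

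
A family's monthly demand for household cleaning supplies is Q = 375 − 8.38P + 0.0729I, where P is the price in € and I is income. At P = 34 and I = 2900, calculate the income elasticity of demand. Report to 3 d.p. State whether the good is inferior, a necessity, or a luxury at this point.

At P = 34, I = 2900: Q = 301.490.
Holding P constant, ∂Q/∂I = 0.0729.
η_I = (∂Q/∂I)·(I/Q) = 0.0729 × (2900/301.490) = 0.701.
Since 0 < η < 1, this is a necessity.

0.701 (necessity)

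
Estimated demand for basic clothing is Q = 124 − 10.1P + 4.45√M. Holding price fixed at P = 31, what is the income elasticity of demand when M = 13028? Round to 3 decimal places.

At P = 31, M = 13028: Q = 318.824.
Holding P constant, ∂Q/∂M = 4.45/(2√M) = 0.0194936.
η_M = (∂Q/∂M)·(M/Q) = 0.0194936 × (13028/318.824) = 0.797.

0.797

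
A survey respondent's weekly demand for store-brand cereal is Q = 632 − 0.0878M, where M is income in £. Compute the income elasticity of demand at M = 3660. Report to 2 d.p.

At M = 3660: Q = 310.652.
dQ/dM = −0.0878.
η = (dQ/dM)·(M/Q) = -0.0878 × (3660/310.652) = -1.03.

-1.03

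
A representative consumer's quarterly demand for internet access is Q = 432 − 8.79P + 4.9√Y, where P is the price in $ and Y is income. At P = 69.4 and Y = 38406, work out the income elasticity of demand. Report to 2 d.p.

At P = 69.4, Y = 38406: Q = 782.249.
Holding P constant, ∂Q/∂Y = 4.9/(2√Y) = 0.0125016.
η_Y = (∂Q/∂Y)·(Y/Q) = 0.0125016 × (38406/782.249) = 0.61.

0.61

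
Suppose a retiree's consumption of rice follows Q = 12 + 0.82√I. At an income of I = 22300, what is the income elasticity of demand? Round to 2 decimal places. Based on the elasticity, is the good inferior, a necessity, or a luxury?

0.46 (necessity)

At I = 22300: Q = 134.452.
dQ/dI = 0.82/(2√I) = 0.00274556 at this income.
η = (dQ/dI)·(I/Q) = 0.00274556 × (22300/134.452) = 0.46.
Since 0 < η < 1, the good is a necessity.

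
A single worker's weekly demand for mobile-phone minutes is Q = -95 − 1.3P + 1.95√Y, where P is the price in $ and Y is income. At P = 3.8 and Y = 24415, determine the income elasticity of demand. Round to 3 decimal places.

At P = 3.8, Y = 24415: Q = 204.753.
Holding P constant, ∂Q/∂Y = 1.95/(2√Y) = 0.00623988.
η_Y = (∂Q/∂Y)·(Y/Q) = 0.00623988 × (24415/204.753) = 0.744.

0.744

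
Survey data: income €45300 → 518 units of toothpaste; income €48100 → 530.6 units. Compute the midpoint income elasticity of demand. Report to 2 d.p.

ΔQ = 530.6 − 518 = 12.6; midpoint Q̄ = (518 + 530.6)/2 = 524.3.
ΔI = 48100 − 45300 = 2800; midpoint Ī = (45300 + 48100)/2 = 46700.
η = (ΔQ/Q̄) ÷ (ΔI/Ī) = (12.6/524.3) ÷ (2800/46700) = 0.40.

0.40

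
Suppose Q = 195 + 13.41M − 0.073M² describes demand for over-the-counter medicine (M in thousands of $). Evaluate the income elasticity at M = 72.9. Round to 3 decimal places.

0.257

At M = 72.9: Q = 784.6371.
dQ/dM = 13.41 − 0.146M = 2.76660.
η = (dQ/dM)·(M/Q) = 2.76660 × (72.9/784.6371) = 0.257.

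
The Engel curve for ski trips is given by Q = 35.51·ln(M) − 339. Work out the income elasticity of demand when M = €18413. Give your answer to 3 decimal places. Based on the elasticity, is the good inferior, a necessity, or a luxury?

At M = 18413: Q = 9.737.
dQ/dM = 35.51/M = 0.00192853 at this income.
η = (dQ/dM)·(M/Q) = 0.00192853 × (18413/9.737) = 3.647.
Since η > 1, the good is a luxury.

3.647 (luxury)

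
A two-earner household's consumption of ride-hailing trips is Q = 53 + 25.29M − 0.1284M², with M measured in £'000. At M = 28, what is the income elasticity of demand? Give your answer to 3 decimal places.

0.767

At M = 28: Q = 660.4544.
dQ/dM = 25.29 − 0.2568M = 18.09960.
η = (dQ/dM)·(M/Q) = 18.09960 × (28/660.4544) = 0.767.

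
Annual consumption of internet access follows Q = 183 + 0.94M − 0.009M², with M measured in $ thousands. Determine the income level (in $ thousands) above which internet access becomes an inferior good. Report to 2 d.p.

52.22

dQ/dM = 0.94 − 0.018M.
The good is inferior where dQ/dM < 0. Setting dQ/dM = 0 gives M = 0.94 / 0.018 = 52.22.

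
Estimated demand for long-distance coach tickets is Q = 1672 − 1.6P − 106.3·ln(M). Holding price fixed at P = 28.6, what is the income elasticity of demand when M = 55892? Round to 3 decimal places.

-0.229

At P = 28.6, M = 55892: Q = 464.256.
Holding P constant, ∂Q/∂M = -106.3/M = -0.00190188.
η_M = (∂Q/∂M)·(M/Q) = -0.00190188 × (55892/464.256) = -0.229.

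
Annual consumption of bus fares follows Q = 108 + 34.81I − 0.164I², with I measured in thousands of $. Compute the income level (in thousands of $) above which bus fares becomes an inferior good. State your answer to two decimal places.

dQ/dI = 34.81 − 0.328I.
The good is inferior where dQ/dI < 0. Setting dQ/dI = 0 gives I = 34.81 / 0.328 = 106.13.

106.13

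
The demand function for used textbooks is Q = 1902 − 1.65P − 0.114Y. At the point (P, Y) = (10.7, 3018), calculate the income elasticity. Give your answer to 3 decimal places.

At P = 10.7, Y = 3018: Q = 1540.293.
Holding P constant, ∂Q/∂Y = −0.114.
η_Y = (∂Q/∂Y)·(Y/Q) = -0.114 × (3018/1540.293) = -0.223.

-0.223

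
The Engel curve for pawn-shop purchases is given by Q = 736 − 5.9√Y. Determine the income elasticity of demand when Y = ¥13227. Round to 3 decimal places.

At Y = 13227: Q = 57.449.
dQ/dY = -5.9/(2√Y) = -0.0256502 at this income.
η = (dQ/dY)·(Y/Q) = -0.0256502 × (13227/57.449) = -5.906.

-5.906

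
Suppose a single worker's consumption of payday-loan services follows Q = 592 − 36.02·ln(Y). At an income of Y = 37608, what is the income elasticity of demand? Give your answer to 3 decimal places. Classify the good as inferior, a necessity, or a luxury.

-0.169 (inferior good)

At Y = 37608: Q = 212.530.
dQ/dY = -36.02/Y = -0.000957775 at this income.
η = (dQ/dY)·(Y/Q) = -0.000957775 × (37608/212.530) = -0.169.
Since η < 0, the good is an inferior good.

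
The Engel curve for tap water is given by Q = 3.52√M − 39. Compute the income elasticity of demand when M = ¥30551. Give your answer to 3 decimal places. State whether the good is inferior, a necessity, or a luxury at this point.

0.534 (necessity)

At M = 30551: Q = 576.255.
dQ/dM = 3.52/(2√M) = 0.0100693 at this income.
η = (dQ/dM)·(M/Q) = 0.0100693 × (30551/576.255) = 0.534.
Since 0 < η < 1, the good is a necessity.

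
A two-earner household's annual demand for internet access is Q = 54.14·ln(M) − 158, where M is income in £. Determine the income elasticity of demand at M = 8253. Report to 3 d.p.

0.164

At M = 8253: Q = 330.252.
dQ/dM = 54.14/M = 0.00656004 at this income.
η = (dQ/dM)·(M/Q) = 0.00656004 × (8253/330.252) = 0.164.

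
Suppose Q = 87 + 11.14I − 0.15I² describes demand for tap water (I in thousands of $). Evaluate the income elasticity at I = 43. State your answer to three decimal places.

-0.262

At I = 43: Q = 288.6700.
dQ/dI = 11.14 − 0.3I = -1.76000.
η = (dQ/dI)·(I/Q) = -1.76000 × (43/288.6700) = -0.262.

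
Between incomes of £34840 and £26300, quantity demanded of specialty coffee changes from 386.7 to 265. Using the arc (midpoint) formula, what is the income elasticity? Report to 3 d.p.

ΔQ = 265 − 386.7 = -121.7; midpoint Q̄ = (386.7 + 265)/2 = 325.85.
ΔI = 26300 − 34840 = -8540; midpoint Ī = (34840 + 26300)/2 = 30570.
η = (ΔQ/Q̄) ÷ (ΔI/Ī) = (-121.7/325.85) ÷ (-8540/30570) = 1.337.

1.337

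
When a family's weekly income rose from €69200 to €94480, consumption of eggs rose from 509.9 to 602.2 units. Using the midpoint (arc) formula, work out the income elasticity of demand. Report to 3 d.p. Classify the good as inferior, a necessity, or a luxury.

ΔQ = 602.2 − 509.9 = 92.3; midpoint Q̄ = (509.9 + 602.2)/2 = 556.05.
ΔI = 94480 − 69200 = 25280; midpoint Ī = (69200 + 94480)/2 = 81840.
η = (ΔQ/Q̄) ÷ (ΔI/Ī) = (92.3/556.05) ÷ (25280/81840) = 0.537.
0 < η < 1 ⇒ necessity.

0.537 (necessity)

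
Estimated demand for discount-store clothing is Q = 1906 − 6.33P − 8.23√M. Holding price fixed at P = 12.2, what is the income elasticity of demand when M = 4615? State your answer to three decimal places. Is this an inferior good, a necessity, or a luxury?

-0.220 (inferior good)

At P = 12.2, M = 4615: Q = 1269.679.
Holding P constant, ∂Q/∂M = -8.23/(2√M) = -0.0605737.
η_M = (∂Q/∂M)·(M/Q) = -0.0605737 × (4615/1269.679) = -0.220.
Since η < 0, this is an inferior good.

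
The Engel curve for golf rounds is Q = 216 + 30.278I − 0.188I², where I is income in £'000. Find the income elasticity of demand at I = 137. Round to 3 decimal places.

At I = 137: Q = 835.5140.
dQ/dI = 30.278 − 0.376I = -21.23400.
η = (dQ/dI)·(I/Q) = -21.23400 × (137/835.5140) = -3.482.

-3.482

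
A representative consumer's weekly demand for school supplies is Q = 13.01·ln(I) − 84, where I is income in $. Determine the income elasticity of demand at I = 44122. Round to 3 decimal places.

At I = 44122: Q = 55.138.
dQ/dI = 13.01/I = 0.000294864 at this income.
η = (dQ/dI)·(I/Q) = 0.000294864 × (44122/55.138) = 0.236.

0.236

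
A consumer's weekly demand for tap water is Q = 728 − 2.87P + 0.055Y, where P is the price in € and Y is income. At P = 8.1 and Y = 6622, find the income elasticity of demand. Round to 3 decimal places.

At P = 8.1, Y = 6622: Q = 1068.963.
Holding P constant, ∂Q/∂Y = 0.055.
η_Y = (∂Q/∂Y)·(Y/Q) = 0.055 × (6622/1068.963) = 0.341.

0.341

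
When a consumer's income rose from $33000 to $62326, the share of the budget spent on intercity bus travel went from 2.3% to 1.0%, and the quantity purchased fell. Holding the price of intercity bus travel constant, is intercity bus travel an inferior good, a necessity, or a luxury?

Quantity demanded falls as income rises, so η < 0.

inferior good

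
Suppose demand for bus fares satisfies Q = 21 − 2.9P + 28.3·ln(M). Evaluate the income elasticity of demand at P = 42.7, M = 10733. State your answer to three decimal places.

At P = 42.7, M = 10733: Q = 159.825.
Holding P constant, ∂Q/∂M = 28.3/M = 0.00263673.
η_M = (∂Q/∂M)·(M/Q) = 0.00263673 × (10733/159.825) = 0.177.

0.177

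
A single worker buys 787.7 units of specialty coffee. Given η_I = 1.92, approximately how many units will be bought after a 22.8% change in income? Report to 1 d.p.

1132.5

%ΔQ ≈ η × %ΔI = 1.92 × 22.8% = 43.776%.
New Q ≈ 787.7 × (1 + 0.43776) = 1132.5.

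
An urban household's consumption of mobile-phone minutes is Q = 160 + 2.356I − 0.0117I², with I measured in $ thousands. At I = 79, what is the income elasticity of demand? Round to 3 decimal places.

At I = 79: Q = 273.1043.
dQ/dI = 2.356 − 0.0234I = 0.50740.
η = (dQ/dI)·(I/Q) = 0.50740 × (79/273.1043) = 0.147.

0.147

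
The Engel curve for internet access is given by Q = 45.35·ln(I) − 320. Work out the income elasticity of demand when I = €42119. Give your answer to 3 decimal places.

0.278

At I = 42119: Q = 162.898.
dQ/dI = 45.35/I = 0.00107671 at this income.
η = (dQ/dI)·(I/Q) = 0.00107671 × (42119/162.898) = 0.278.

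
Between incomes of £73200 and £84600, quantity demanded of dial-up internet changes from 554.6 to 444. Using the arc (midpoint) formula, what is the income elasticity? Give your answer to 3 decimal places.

-1.533

ΔQ = 444 − 554.6 = -110.6; midpoint Q̄ = (554.6 + 444)/2 = 499.3.
ΔI = 84600 − 73200 = 11400; midpoint Ī = (73200 + 84600)/2 = 78900.
η = (ΔQ/Q̄) ÷ (ΔI/Ī) = (-110.6/499.3) ÷ (11400/78900) = -1.533.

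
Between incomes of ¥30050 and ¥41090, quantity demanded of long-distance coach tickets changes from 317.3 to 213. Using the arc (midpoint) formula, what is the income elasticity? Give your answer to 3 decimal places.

ΔQ = 213 − 317.3 = -104.3; midpoint Q̄ = (317.3 + 213)/2 = 265.15.
ΔI = 41090 − 30050 = 11040; midpoint Ī = (30050 + 41090)/2 = 35570.
η = (ΔQ/Q̄) ÷ (ΔI/Ī) = (-104.3/265.15) ÷ (11040/35570) = -1.267.

-1.267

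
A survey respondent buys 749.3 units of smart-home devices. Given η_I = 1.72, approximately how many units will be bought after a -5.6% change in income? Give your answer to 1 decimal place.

677.1

%ΔQ ≈ η × %ΔI = 1.72 × (-5.6%) = -9.632%.
New Q ≈ 749.3 × (1 − 0.09632) = 677.1.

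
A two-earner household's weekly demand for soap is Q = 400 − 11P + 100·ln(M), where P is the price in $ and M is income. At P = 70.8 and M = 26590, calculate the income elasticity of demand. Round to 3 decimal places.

0.156

At P = 70.8, M = 26590: Q = 640.029.
Holding P constant, ∂Q/∂M = 100/M = 0.00376081.
η_M = (∂Q/∂M)·(M/Q) = 0.00376081 × (26590/640.029) = 0.156.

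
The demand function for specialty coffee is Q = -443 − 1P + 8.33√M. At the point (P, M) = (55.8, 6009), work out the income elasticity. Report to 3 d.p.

At P = 55.8, M = 6009: Q = 146.923.
Holding P constant, ∂Q/∂M = 8.33/(2√M) = 0.0537296.
η_M = (∂Q/∂M)·(M/Q) = 0.0537296 × (6009/146.923) = 2.197.

2.197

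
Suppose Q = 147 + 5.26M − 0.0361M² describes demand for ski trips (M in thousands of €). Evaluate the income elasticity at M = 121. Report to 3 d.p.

-1.650

At M = 121: Q = 254.9199.
dQ/dM = 5.26 − 0.0722M = -3.47620.
η = (dQ/dM)·(M/Q) = -3.47620 × (121/254.9199) = -1.650.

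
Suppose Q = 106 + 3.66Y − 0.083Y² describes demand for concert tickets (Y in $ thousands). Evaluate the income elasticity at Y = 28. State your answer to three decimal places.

At Y = 28: Q = 143.4080.
dQ/dY = 3.66 − 0.166Y = -0.98800.
η = (dQ/dY)·(Y/Q) = -0.98800 × (28/143.4080) = -0.193.

-0.193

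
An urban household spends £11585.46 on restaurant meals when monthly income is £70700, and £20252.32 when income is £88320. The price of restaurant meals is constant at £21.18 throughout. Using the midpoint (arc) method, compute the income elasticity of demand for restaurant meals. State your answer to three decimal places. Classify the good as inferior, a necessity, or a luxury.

With a constant price, Q₁ = 11585.46/21.18 = 547.000 and Q₂ = 20252.32/21.18 = 956.200 (equivalently, work directly with expenditure since P cancels).
Midpoint %ΔQ = (20252.32 − 11585.46)/15918.89 = 0.54444; midpoint %ΔI = (88320 − 70700)/79510 = 0.22161.
η = 0.54444 / 0.22161 = 2.457.
η > 1 ⇒ luxury.

2.457 (luxury)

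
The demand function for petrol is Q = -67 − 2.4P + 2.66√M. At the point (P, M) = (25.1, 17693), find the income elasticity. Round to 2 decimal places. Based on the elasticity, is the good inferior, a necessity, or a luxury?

0.78 (necessity)

At P = 25.1, M = 17693: Q = 226.580.
Holding P constant, ∂Q/∂M = 2.66/(2√M) = 0.00999887.
η_M = (∂Q/∂M)·(M/Q) = 0.00999887 × (17693/226.580) = 0.78.
Since 0 < η < 1, this is a necessity.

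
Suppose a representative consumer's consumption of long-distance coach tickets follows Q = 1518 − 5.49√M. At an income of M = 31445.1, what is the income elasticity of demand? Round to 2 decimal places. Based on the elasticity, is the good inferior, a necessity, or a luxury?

-0.89 (inferior good)

At M = 31445.1: Q = 544.471.
dQ/dM = -5.49/(2√M) = -0.0154798 at this income.
η = (dQ/dM)·(M/Q) = -0.0154798 × (31445.1/544.471) = -0.89.
Since η < 0, the good is an inferior good.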